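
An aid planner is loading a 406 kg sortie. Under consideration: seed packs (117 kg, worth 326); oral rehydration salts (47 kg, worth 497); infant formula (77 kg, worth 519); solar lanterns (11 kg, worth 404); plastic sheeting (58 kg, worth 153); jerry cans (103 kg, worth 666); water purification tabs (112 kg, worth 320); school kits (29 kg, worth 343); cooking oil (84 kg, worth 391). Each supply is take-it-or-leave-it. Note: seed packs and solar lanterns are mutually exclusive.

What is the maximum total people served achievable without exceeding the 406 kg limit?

2820

Best packing: oral rehydration salts + infant formula + solar lanterns + jerry cans + school kits + cooking oil — 351 kg, 2820 total.
Next best is oral rehydration salts + infant formula + solar lanterns + jerry cans + water purification tabs + school kits at 2749 (379 kg) — short by 71.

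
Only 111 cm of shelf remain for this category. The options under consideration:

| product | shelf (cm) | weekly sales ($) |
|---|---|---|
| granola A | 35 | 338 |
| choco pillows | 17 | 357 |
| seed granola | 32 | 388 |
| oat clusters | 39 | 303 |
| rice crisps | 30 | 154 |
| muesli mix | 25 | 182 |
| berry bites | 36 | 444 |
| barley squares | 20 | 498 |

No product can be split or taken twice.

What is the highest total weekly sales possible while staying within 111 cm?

Density check — barley squares 24.90, choco pillows 21.00, berry bites 12.33, seed granola 12.12 are the best per cm.
Taking choco pillows + seed granola + berry bites + barley squares: 105 cm used, 1687 in weekly sales.

1687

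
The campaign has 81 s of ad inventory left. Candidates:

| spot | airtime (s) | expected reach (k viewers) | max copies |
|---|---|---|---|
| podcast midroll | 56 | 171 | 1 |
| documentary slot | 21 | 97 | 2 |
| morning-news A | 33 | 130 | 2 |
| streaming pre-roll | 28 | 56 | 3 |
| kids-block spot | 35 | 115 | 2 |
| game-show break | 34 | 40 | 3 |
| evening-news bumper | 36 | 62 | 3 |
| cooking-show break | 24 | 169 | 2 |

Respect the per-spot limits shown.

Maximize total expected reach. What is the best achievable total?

468

Filling by ratio: documentary slot + 2×cooking-show break for 435, with 12 s left unused.
Replace documentary slot with morning-news A: the trade gains 33 net, giving 468 at 81 s.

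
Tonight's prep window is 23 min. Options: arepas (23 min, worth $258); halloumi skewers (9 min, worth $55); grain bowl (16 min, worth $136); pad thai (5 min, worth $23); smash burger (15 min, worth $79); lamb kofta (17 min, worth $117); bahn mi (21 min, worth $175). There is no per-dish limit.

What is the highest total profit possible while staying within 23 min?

258

The ratio ordering already packs tightly: arepas, 23 min, 258.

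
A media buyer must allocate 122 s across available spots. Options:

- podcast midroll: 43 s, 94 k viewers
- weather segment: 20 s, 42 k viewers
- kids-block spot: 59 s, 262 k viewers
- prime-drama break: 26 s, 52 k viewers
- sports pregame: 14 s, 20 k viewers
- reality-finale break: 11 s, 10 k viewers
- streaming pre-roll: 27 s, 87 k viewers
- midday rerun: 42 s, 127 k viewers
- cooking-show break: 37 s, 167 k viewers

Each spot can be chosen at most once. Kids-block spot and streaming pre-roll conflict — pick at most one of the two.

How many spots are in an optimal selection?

3

Optimal total is 481.
One optimal bundle: kids-block spot + prime-drama break + cooking-show break (122 s).
Any selection reaching 481 contains exactly 3 spots.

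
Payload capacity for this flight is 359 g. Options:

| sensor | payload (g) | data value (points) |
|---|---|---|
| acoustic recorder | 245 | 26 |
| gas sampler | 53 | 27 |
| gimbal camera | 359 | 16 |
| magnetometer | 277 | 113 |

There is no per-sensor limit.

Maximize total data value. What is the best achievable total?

Density check — gas sampler 0.51, magnetometer 0.41, acoustic recorder 0.11, gimbal camera 0.04 are the best per g.
The ratio ordering already packs tightly: 6×gas sampler, 318 g, 162.
Every other selection either busts 359 g or fails to beat 162.

162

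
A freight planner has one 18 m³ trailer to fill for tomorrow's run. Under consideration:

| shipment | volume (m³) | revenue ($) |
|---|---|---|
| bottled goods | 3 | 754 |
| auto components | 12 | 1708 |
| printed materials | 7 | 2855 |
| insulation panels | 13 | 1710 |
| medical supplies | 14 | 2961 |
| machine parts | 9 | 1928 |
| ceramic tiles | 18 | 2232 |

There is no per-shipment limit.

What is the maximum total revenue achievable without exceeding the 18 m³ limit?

6464

Best packing: bottled goods + 2×printed materials — 17 m³, 6464 total.
No other feasible combination exceeds 6464.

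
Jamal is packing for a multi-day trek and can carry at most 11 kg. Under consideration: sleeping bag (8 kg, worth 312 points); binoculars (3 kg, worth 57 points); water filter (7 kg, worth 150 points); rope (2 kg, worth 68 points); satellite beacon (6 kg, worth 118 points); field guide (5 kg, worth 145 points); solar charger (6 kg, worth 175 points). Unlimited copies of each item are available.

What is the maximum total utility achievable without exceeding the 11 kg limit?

380

Ranking by ratio (utility/kg): sleeping bag 39.00, rope 34.00, solar charger 29.17, field guide 29.00.
Taking sleeping bag + rope: 10 kg used, 380 in utility.
Every other selection either busts 11 kg or fails to beat 380.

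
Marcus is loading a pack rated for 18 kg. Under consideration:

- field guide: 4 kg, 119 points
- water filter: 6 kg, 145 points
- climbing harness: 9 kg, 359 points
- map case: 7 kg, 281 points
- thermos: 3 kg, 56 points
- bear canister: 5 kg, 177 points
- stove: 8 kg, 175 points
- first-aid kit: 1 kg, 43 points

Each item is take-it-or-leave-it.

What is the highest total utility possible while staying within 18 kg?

Climbing harness + map case + first-aid kit uses 17 of the 18 kg and totals 683.
Next best is field guide + climbing harness + bear canister at 655 (18 kg) — short by 28.

683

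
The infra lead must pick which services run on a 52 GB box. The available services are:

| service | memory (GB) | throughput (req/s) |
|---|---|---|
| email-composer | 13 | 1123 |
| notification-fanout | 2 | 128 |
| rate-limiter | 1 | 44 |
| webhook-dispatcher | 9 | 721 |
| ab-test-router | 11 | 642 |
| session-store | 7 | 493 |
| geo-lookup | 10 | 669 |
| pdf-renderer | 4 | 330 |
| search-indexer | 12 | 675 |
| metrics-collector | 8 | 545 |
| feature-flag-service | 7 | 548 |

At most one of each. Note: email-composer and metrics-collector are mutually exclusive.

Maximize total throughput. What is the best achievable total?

Density check — email-composer 86.38, pdf-renderer 82.50, webhook-dispatcher 80.11 are the best per GB.
Email-composer + notification-fanout + webhook-dispatcher + session-store + geo-lookup + pdf-renderer + feature-flag-service uses 52 of the 52 GB and totals 4012.
Nothing else feasible within 52 GB beats 4012.

4012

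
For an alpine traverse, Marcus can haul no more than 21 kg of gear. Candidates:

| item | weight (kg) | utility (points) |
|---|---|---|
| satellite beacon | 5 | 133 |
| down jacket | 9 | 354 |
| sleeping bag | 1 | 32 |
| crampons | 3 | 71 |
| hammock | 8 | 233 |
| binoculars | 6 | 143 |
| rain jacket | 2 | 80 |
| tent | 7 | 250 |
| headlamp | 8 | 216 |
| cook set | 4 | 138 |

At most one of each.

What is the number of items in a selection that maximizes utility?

The maximum utility within 21 kg is 774.
down jacket + sleeping bag + tent + cook set hits 774 at 21 kg.
Every optimal selection uses 4 items.

4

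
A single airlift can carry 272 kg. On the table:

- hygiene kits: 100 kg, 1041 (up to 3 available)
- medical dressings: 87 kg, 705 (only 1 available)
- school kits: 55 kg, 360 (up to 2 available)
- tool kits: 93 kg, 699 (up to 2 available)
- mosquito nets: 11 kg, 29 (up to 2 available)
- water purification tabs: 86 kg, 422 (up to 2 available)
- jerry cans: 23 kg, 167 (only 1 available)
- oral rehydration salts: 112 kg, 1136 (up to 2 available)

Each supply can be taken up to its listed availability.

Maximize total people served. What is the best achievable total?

A density-first pass picks 2×hygiene kits + 2×mosquito nets + jerry cans — 2307 at 245 kg.
Using the slack differently, hygiene kits + school kits + oral rehydration salts comes to 2537 at 267 kg.

2537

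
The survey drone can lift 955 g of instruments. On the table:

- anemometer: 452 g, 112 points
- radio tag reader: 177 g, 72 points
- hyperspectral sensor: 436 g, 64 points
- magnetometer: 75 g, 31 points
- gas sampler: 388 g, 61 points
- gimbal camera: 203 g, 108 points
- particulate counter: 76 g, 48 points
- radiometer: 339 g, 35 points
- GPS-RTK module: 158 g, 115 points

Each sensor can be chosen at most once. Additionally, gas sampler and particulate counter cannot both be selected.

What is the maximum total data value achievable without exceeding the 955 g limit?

383

Ranking by ratio (data value/g): GPS-RTK module 0.73, particulate counter 0.63, gimbal camera 0.53, magnetometer 0.41.
Filling by ratio: radio tag reader + magnetometer + gimbal camera + particulate counter + GPS-RTK module for 374, with 266 g left unused.
Replace radio tag reader and magnetometer with anemometer: the trade gains 9 net, giving 383 at 889 g.
Next best is anemometer + radio tag reader + magnetometer + particulate counter + GPS-RTK module at 378 (938 g) — short by 5.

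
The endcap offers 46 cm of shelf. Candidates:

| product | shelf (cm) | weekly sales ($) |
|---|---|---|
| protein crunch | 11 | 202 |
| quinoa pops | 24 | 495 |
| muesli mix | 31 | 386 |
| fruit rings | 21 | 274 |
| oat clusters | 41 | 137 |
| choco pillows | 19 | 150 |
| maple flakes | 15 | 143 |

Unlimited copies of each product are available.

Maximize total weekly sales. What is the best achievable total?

The ratio ordering already packs tightly: 2×protein crunch + quinoa pops, 46 cm, 899.
Every other selection either busts 46 cm or fails to beat 899.

899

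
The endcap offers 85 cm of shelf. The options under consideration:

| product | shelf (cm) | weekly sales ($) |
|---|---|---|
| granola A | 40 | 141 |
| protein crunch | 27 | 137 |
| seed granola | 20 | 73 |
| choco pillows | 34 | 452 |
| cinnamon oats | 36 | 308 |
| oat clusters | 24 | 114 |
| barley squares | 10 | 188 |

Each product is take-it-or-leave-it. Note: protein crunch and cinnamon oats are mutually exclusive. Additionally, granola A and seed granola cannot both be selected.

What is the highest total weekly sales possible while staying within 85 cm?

Taking choco pillows + cinnamon oats + barley squares: 80 cm used, 948 in weekly sales.

948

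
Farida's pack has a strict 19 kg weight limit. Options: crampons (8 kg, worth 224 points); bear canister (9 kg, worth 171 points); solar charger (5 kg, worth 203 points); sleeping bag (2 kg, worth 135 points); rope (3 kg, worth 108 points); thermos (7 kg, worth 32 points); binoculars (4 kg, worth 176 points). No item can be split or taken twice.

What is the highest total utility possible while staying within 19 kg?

738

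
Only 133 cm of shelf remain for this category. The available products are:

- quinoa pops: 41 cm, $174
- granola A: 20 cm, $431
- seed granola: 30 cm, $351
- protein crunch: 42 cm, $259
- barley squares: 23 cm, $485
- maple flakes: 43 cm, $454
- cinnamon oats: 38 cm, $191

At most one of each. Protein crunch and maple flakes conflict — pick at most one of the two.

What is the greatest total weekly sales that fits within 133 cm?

Ranking by ratio (weekly sales/cm): granola A 21.55, barley squares 21.09, seed granola 11.70.
Granola A + seed granola + barley squares + maple flakes uses 116 of the 133 cm and totals 1721.
No other feasible combination exceeds 1721.

1721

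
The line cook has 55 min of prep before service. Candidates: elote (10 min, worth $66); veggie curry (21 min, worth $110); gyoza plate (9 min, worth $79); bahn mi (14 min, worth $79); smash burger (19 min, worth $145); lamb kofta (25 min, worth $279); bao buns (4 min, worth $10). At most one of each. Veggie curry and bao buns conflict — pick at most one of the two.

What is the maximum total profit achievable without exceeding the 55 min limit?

Ranking by ratio (profit/min): lamb kofta 11.16, gyoza plate 8.78, smash burger 7.63, elote 6.60.
The ratio ordering already packs tightly: gyoza plate + smash burger + lamb kofta, 53 min, 503.

503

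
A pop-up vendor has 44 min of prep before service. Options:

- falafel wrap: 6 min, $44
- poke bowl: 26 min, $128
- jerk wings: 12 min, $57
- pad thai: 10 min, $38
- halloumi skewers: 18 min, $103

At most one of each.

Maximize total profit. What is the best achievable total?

Ranking by ratio (profit/min): falafel wrap 7.33, halloumi skewers 5.72, poke bowl 4.92, jerk wings 4.75.
A density-first pass picks falafel wrap + jerk wings + halloumi skewers — 204 at 36 min.
Dropping falafel wrap and jerk wings frees 18 min; slotting in poke bowl (26 min) lifts the total to 231 at 44 min.
The closest alternative, falafel wrap + poke bowl + jerk wings, reaches only 229.

231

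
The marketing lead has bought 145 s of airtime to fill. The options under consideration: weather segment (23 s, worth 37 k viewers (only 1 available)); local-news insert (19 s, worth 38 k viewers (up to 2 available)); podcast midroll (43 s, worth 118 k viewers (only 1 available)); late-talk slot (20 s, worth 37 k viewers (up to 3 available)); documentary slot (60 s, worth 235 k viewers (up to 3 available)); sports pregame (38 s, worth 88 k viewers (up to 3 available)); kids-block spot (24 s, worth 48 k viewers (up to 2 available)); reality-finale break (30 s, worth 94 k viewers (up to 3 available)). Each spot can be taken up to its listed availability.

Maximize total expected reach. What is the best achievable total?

518

Filling by ratio: local-news insert + 2×documentary slot for 508, with 6 s left unused.
The 19 s tied up in local-news insert is better spent on kids-block spot — total rises to 518 (144 s).
Every other selection either busts 145 s or exceeds an availability limit or fails to beat 518.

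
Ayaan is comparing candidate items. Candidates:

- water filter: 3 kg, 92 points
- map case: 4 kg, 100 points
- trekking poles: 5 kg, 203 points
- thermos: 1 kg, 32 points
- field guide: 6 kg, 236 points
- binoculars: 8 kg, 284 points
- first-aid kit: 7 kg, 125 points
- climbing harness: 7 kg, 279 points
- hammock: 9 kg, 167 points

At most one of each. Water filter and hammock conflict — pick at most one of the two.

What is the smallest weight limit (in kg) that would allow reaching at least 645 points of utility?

Minimise kg subject to total utility ≥ 645.
Taking trekking poles + field guide + climbing harness gives 718 (≥ 645) for 18 kg.
No combination under 18 kg hits 645.

18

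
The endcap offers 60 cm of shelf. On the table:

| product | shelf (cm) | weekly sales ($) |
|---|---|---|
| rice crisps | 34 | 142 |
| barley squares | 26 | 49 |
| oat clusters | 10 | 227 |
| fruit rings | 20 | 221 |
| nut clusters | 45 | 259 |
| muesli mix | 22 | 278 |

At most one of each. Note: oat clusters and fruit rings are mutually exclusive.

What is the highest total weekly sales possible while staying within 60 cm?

Best packing: barley squares + oat clusters + muesli mix — 58 cm, 554 total.
Nothing else feasible within 60 cm beats 554.

554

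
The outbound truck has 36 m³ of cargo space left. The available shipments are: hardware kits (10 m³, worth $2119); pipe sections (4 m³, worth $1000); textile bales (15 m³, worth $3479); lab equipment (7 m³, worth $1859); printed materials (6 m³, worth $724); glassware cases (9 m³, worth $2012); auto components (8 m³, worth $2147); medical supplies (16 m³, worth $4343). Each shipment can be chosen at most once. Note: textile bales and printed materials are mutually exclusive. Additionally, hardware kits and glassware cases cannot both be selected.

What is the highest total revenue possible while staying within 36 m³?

Ranking by ratio (revenue/m³): medical supplies 271.44, auto components 268.38, lab equipment 265.57, pipe sections 250.00.
Taking pipe sections + lab equipment + auto components + medical supplies: 35 m³ used, 9349 in revenue.
Nothing else feasible within 36 m³ beats 9349.

9349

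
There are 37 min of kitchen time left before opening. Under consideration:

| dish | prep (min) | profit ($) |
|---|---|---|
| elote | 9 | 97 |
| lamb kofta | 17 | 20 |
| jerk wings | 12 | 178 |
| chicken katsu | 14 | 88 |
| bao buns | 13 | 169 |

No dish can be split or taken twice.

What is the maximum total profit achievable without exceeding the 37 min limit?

444

Density check — jerk wings 14.83, bao buns 13.00, elote 10.78 are the best per min.
The ratio ordering already packs tightly: elote + jerk wings + bao buns, 34 min, 444.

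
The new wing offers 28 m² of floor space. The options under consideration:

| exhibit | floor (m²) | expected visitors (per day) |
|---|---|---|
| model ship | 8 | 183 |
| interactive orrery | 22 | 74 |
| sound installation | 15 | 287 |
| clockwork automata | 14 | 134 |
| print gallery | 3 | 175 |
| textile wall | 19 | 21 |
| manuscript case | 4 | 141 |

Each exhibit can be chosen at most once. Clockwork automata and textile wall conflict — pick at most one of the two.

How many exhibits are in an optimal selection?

3

Best achievable expected visitors is 645.
model ship + sound installation + print gallery hits 645 at 26 m².
All optima have 3 exhibits.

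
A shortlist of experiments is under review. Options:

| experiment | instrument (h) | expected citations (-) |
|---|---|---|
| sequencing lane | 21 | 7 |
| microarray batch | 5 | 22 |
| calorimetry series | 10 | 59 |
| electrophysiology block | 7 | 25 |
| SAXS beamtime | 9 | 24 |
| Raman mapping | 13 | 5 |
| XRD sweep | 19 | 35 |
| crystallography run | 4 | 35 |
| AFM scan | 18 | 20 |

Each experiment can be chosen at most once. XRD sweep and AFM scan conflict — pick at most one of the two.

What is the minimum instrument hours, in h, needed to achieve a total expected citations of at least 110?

Look for the lowest-instrument combination reaching 110.
microarray batch + calorimetry series + crystallography run: 116 expected citations at 19 h.
Any bundle with less than 19 h falls short of 110.

19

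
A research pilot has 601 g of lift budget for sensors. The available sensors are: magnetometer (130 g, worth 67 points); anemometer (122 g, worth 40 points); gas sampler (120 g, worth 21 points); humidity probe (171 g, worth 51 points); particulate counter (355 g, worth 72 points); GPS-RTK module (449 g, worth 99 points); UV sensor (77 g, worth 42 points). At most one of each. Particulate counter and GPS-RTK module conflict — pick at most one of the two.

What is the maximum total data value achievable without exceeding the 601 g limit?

The ratio ordering already packs tightly: magnetometer + anemometer + humidity probe + UV sensor, 500 g, 200.

200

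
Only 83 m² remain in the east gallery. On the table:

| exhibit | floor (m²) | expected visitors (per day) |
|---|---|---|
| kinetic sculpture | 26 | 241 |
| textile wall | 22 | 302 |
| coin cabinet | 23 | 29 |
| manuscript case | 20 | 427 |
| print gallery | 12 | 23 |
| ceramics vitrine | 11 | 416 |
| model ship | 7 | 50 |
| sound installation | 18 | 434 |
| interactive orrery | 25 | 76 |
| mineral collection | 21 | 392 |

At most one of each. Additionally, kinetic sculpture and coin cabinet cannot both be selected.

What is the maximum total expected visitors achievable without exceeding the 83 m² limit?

1719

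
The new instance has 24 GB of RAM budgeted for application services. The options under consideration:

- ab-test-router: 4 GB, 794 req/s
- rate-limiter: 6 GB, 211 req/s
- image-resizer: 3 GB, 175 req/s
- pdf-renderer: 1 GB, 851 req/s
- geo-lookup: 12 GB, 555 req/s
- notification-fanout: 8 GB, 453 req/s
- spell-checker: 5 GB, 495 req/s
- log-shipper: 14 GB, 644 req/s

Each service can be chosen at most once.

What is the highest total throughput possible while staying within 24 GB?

Ranking by ratio (throughput/GB): pdf-renderer 851.00, ab-test-router 198.50, spell-checker 99.00, image-resizer 58.33.
Taking the top-ratio services first gives ab-test-router + image-resizer + pdf-renderer + notification-fanout + spell-checker for 2768 (21 GB).
The 3 GB tied up in image-resizer is better spent on rate-limiter — total rises to 2804 (24 GB).

2804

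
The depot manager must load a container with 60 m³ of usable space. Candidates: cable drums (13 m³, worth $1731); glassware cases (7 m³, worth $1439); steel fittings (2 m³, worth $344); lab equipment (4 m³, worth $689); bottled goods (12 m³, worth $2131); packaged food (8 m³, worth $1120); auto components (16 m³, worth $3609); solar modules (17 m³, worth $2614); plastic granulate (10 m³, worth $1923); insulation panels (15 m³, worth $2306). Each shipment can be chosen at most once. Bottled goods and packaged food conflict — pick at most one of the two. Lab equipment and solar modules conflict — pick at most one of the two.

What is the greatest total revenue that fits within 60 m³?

11408

Density check — auto components 225.56, glassware cases 205.57, plastic granulate 192.30 are the best per m³.
Best packing: glassware cases + bottled goods + auto components + plastic granulate + insulation panels — 60 m³, 11408 total.
The closest alternative, cable drums + glassware cases + steel fittings + bottled goods + auto components + plastic granulate, reaches only 11177.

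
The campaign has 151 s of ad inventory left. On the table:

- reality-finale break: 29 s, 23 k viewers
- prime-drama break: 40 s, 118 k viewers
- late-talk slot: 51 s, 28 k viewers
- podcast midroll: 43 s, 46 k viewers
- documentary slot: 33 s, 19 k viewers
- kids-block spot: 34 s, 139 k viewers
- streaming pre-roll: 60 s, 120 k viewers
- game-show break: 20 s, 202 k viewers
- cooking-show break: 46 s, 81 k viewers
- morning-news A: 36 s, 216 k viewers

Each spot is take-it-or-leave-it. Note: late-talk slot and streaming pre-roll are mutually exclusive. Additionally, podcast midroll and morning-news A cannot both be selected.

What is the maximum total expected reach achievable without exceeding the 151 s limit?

By expected reach per s: game-show break 10.10, morning-news A 6.00, kids-block spot 4.09, prime-drama break 2.95 lead.
Taking the top-ratio spots first gives prime-drama break + kids-block spot + game-show break + morning-news A for 675 (130 s).
Replace prime-drama break with streaming pre-roll: the trade gains 2 net, giving 677 at 150 s.
The spare 1 s is too small for any remaining spot, and no feasible exchange beats 677.

677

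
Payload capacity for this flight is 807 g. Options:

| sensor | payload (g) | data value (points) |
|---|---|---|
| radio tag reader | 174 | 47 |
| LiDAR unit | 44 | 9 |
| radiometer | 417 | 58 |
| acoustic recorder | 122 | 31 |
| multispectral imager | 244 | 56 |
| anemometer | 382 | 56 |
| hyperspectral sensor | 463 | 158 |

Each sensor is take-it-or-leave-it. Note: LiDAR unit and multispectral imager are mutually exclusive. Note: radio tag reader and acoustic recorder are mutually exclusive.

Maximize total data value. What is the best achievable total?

Taking radio tag reader + LiDAR unit + hyperspectral sensor: 681 g used, 214 in data value.
No other feasible combination exceeds 214.

214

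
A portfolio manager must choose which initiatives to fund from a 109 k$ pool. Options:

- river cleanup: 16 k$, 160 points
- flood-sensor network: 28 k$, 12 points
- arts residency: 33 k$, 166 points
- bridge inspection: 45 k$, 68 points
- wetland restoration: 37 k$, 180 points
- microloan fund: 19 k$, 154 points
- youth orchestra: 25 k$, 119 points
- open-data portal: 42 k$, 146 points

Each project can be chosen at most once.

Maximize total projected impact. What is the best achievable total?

660

Ranking by ratio (projected impact/k$): river cleanup 10.00, microloan fund 8.11, arts residency 5.03, wetland restoration 4.86.
River cleanup + arts residency + wetland restoration + microloan fund uses 105 of the 109 k$ and totals 660.
Next best is river cleanup + wetland restoration + microloan fund + youth orchestra at 613 (97 k$) — short by 47.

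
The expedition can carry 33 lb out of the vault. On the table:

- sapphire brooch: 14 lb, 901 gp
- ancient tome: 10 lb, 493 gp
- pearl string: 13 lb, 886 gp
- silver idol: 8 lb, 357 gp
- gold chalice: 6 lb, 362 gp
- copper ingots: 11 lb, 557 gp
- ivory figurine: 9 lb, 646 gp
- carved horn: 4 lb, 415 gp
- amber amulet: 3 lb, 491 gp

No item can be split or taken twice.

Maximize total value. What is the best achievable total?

Ranking by ratio (value/lb): amber amulet 163.67, carved horn 103.75, ivory figurine 71.78.
A density-first pass picks pearl string + ivory figurine + carved horn + amber amulet — 2438 at 29 lb.
The 13 lb tied up in pearl string is better spent on gold chalice + copper ingots — total rises to 2471 (33 lb).

2471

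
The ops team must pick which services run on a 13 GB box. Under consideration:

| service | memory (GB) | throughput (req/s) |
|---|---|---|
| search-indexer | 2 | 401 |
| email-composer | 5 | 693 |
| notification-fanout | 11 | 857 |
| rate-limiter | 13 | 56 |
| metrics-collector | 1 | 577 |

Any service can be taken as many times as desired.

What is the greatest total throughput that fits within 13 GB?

7501

Density check — metrics-collector 577.00, search-indexer 200.50, email-composer 138.60 are the best per GB.
13×metrics-collector uses 13 of the 13 GB and totals 7501.
No other feasible combination exceeds 7501.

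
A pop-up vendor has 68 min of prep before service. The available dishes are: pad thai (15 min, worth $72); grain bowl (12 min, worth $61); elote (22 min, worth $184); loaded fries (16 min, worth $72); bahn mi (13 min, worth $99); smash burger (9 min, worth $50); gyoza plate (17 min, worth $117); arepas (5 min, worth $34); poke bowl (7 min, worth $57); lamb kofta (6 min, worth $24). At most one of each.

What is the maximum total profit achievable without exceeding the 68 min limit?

Ranking by ratio (profit/min): elote 8.36, poke bowl 8.14, bahn mi 7.62.
Filling by ratio: elote + bahn mi + gyoza plate + arepas + poke bowl for 491, with 4 min left unused.
Dropping arepas frees 5 min; slotting in smash burger (9 min) lifts the total to 507 at 68 min.

507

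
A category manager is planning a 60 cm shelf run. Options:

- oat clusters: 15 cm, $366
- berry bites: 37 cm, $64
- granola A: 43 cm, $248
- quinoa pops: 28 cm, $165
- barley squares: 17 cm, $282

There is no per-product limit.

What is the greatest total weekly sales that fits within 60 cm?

1464

Best packing: 4×oat clusters — 60 cm, 1464 total.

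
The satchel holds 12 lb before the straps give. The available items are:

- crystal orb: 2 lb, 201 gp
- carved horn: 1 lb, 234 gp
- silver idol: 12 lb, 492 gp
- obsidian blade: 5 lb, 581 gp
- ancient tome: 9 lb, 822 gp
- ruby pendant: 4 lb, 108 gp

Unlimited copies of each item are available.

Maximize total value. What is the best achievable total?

2808

Density check — carved horn 234.00, obsidian blade 116.20, crystal orb 100.50 are the best per lb.
Taking 12×carved horn: 12 lb used, 2808 in value.
No other feasible combination exceeds 2808.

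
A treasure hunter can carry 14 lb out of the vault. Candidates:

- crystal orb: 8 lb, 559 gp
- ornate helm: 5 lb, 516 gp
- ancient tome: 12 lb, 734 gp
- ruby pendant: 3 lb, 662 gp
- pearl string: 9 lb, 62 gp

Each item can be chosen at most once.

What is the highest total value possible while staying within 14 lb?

Density check — ruby pendant 220.67, ornate helm 103.20, crystal orb 69.88, ancient tome 61.17 are the best per lb.
Greedy by ratio would take ornate helm + ruby pendant: 8 lb used, total 1178.
Replace ornate helm with crystal orb: the trade gains 43 net, giving 1221 at 11 lb.
The spare 3 lb is too small for any remaining item, and no exchange beats 1221.

1221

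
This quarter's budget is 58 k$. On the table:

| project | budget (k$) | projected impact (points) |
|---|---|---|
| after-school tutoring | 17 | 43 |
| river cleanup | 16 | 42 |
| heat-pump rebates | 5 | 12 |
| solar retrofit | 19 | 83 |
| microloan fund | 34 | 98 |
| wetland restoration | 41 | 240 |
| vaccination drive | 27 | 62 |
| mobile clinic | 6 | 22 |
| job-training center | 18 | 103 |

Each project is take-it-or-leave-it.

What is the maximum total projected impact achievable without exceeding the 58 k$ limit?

Ranking by ratio (projected impact/k$): wetland restoration 5.85, job-training center 5.72, solar retrofit 4.37.
Filling by ratio: heat-pump rebates + wetland restoration + mobile clinic for 274, with 6 k$ left unused.
The 11 k$ tied up in heat-pump rebates and mobile clinic is better spent on after-school tutoring — total rises to 283 (58 k$).
That's the maximum — no swap from here does better than 283.

283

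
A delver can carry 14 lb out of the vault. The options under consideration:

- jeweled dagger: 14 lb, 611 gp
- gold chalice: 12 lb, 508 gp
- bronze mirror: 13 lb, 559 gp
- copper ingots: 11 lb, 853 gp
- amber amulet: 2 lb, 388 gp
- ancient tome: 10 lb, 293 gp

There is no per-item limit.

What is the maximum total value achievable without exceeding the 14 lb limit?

2716

By value per lb: amber amulet 194.00, copper ingots 77.55, jeweled dagger 43.64, bronze mirror 43.00 lead.
Best packing: 7×amber amulet — 14 lb, 2716 total.
Nothing else within 14 lb beats 2716.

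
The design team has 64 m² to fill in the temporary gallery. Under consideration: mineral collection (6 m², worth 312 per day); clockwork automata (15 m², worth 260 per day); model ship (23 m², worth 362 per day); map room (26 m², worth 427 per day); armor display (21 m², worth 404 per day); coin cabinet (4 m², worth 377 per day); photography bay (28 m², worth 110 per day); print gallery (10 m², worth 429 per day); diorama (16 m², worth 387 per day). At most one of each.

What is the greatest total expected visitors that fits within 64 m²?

1932

Taking the top-ratio exhibits first gives mineral collection + armor display + coin cabinet + print gallery + diorama for 1909 (57 m²).
The 21 m² tied up in armor display is better spent on map room — total rises to 1932 (62 m²).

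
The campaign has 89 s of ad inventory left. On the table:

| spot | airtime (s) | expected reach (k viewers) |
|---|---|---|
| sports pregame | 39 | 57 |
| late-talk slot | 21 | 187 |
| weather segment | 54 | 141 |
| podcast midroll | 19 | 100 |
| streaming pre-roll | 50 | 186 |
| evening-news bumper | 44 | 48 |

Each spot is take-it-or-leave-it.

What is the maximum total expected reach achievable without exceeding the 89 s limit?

373

Ranking by ratio (expected reach/s): late-talk slot 8.90, podcast midroll 5.26, streaming pre-roll 3.72, weather segment 2.61.
A density-first pass picks sports pregame + late-talk slot + podcast midroll — 344 at 79 s.
The 58 s tied up in sports pregame and podcast midroll is better spent on streaming pre-roll — total rises to 373 (71 s).
The spare 18 s is too small for any remaining spot, and no exchange beats 373.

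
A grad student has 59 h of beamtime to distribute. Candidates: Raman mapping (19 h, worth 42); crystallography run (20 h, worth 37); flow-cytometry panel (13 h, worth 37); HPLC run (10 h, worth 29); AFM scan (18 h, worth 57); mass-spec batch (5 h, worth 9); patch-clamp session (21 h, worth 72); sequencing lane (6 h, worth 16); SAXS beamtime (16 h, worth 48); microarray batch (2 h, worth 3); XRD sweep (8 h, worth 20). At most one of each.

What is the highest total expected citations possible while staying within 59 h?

Ranking by ratio (expected citations/h): patch-clamp session 3.43, AFM scan 3.17, SAXS beamtime 3.00, HPLC run 2.90.
The ratio heuristic lands on AFM scan + patch-clamp session + SAXS beamtime + microarray batch (180) but leaves 2 h idle.
The 18 h tied up in SAXS beamtime and microarray batch is better spent on flow-cytometry panel + sequencing lane — total rises to 182 (58 h).

182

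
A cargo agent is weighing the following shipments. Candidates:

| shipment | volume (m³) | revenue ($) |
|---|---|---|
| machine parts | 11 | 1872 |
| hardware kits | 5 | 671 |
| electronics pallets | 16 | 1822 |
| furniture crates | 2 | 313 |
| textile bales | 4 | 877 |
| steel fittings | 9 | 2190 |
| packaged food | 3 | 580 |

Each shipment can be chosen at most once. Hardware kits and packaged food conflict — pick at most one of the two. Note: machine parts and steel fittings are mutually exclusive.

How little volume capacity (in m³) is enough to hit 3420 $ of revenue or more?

Need the lightest bundle worth ≥ 3420.
textile bales + steel fittings + packaged food reaches 3647 using 16 m³.
No combination under 16 m³ hits 3420.

16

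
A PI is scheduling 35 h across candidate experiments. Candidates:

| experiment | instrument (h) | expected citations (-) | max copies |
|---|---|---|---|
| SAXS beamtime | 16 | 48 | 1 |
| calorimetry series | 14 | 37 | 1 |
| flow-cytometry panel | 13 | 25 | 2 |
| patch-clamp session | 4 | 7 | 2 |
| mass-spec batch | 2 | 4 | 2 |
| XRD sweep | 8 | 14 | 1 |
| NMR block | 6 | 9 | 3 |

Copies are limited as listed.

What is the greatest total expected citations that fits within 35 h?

By expected citations per h: SAXS beamtime 3.00, calorimetry series 2.64, mass-spec batch 2.00, flow-cytometry panel 1.92 lead.
Best packing: SAXS beamtime + calorimetry series + 2×mass-spec batch — 34 h, 93 total.
That's the maximum — no swap from here does better than 93.

93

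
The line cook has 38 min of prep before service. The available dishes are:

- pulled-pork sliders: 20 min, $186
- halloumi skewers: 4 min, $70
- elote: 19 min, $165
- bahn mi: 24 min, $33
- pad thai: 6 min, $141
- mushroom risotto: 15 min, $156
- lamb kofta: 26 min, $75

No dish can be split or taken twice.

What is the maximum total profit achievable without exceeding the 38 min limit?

397

Filling by ratio: halloumi skewers + pad thai + mushroom risotto for 367, with 13 min left unused.
Dropping mushroom risotto frees 15 min; slotting in pulled-pork sliders (20 min) lifts the total to 397 at 30 min.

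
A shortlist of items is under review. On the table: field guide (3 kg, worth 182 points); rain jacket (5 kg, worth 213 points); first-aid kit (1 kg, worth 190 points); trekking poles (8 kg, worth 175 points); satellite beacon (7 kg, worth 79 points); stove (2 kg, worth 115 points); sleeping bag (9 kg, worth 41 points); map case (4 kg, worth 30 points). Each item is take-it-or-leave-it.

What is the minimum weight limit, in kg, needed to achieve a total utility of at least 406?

6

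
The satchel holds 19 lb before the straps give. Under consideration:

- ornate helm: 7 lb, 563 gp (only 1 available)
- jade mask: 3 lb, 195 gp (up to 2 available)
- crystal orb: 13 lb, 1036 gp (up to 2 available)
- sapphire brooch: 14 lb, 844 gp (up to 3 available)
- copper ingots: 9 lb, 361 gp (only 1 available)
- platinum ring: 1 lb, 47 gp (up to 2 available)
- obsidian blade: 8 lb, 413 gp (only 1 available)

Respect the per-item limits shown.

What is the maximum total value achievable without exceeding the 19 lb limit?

Filling by ratio: ornate helm + 2×jade mask + 2×platinum ring for 1047, with 4 lb left unused.
The 9 lb tied up in ornate helm and 2×platinum ring is better spent on crystal orb — total rises to 1426 (19 lb).
Nothing else within 19 lb beats 1426.

1426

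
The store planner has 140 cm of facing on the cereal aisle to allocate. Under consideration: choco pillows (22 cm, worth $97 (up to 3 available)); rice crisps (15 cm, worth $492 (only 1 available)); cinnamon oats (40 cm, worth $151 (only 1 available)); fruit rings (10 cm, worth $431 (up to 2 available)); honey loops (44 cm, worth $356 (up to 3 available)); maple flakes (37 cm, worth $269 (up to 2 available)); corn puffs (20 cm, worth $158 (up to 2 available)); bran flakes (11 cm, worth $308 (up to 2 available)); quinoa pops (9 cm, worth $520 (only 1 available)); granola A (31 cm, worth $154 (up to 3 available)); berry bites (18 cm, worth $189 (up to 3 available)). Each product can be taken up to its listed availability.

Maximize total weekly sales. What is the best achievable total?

By weekly sales per cm: quinoa pops 57.78, fruit rings 43.10, rice crisps 32.80, bran flakes 28.00 lead.
Best packing: rice crisps + 2×fruit rings + corn puffs + 2×bran flakes + quinoa pops + 3×berry bites — 140 cm, 3215 total.

3215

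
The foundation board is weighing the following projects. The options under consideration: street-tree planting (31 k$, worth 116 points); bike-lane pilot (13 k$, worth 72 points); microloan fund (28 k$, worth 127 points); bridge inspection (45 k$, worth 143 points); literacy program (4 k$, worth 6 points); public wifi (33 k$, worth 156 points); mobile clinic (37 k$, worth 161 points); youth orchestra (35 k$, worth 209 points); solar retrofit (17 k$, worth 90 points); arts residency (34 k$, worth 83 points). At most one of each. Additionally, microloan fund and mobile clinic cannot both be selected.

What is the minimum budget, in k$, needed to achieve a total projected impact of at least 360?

Minimise k$ subject to total projected impact ≥ 360.
bike-lane pilot + youth orchestra + solar retrofit reaches 371 using 65 k$.
Any bundle with less than 65 k$ falls short of 360.

65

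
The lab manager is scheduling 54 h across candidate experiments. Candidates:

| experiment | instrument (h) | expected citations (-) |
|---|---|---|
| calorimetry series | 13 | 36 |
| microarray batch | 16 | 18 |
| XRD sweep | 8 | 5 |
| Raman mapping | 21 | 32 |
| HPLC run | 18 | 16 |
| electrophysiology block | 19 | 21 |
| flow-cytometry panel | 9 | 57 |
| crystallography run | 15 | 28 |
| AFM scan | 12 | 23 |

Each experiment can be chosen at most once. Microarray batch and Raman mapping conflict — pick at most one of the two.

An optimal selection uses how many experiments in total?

The maximum expected citations within 54 h is 144.
calorimetry series + flow-cytometry panel + crystallography run + AFM scan hits 144 at 49 h.
All optima have 4 experiments.

4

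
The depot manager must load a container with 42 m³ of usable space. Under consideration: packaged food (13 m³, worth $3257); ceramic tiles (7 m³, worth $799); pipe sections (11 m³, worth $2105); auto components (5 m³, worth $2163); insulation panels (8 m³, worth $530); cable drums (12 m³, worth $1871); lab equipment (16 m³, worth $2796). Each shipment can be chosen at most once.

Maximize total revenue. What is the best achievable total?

Ranking by ratio (revenue/m³): auto components 432.60, packaged food 250.54, pipe sections 191.36.
Taking packaged food + pipe sections + auto components + cable drums: 41 m³ used, 9396 in revenue.
The closest alternative, packaged food + ceramic tiles + auto components + lab equipment, reaches only 9015.

9396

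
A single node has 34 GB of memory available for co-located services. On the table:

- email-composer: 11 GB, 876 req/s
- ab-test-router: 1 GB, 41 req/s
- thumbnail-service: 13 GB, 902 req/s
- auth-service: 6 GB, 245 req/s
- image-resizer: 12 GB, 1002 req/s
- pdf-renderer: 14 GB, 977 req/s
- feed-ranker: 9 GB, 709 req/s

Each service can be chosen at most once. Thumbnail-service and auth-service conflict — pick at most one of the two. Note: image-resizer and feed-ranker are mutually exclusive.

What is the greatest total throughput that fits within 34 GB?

Ranking by ratio (throughput/GB): image-resizer 83.50, email-composer 79.64, feed-ranker 78.78.
Taking email-composer + pdf-renderer + feed-ranker: 34 GB used, 2562 in throughput.
An exhaustive check of the 128 subsets confirms 2562.

2562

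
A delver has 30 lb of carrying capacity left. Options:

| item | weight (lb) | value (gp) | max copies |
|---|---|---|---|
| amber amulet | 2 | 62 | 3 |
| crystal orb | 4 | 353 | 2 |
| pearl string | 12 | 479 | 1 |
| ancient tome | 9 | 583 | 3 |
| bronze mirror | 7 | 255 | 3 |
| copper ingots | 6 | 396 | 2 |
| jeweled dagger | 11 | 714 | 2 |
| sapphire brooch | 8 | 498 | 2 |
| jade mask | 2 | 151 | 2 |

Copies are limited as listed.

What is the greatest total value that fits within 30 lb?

2174

Greedy by ratio would take 3×amber amulet + 2×crystal orb + 2×copper ingots + 2×jade mask: 30 lb used, total 1986.
Dropping 3×amber amulet and 2×copper ingots frees 18 lb; slotting in 2×ancient tome (18 lb) lifts the total to 2174 at 30 lb.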